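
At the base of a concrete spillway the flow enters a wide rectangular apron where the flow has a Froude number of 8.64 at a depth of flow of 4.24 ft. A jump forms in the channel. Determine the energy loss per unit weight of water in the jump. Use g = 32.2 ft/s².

Fr₁ = 8.64 (given).
Bélanger equation: y₂/y₁ = ½[√(1 + 8Fr₁²) − 1] = ½[√598.2 − 1] = 11.7.
y₂ = 11.7 × 4.24 = 49.7 ft.
Head loss: ΔE = (y₂ − y₁)³/(4y₁y₂) = (49.7 − 4.24)³/(4×4.24×49.7) = 94141/843 = 112 ft.

ΔE = 112 ft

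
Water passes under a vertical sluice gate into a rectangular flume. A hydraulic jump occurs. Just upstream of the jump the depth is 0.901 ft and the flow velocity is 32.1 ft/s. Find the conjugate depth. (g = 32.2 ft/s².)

y₂ = 7.16 ft

Fr₁ = V₁/√(g·y₁) = 32.1/√(32.2×0.901) = 5.96.
Conjugate-depth relation: y₂/y₁ = ½[√(1 + 8Fr₁²) − 1] = ½[√285.1 − 1] = 7.94.
y₂ = 7.94 × 0.901 = 7.16 ft.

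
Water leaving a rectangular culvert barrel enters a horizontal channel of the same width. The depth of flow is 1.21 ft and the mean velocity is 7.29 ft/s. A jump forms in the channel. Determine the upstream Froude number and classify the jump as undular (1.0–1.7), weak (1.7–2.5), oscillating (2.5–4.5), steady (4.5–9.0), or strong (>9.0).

Fr₁ = V₁/√(g·y₁) = 7.29/√(32.2×1.21) = 1.17.
Fr₁ = 1.17 lies in the undular range.

Fr₁ = 1.17; undular jump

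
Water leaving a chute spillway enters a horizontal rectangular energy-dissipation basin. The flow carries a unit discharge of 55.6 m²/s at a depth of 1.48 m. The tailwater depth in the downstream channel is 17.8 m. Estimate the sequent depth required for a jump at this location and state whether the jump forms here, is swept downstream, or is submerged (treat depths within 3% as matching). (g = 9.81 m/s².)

y₂ = 19.9 m; the jump is swept downstream

V₁ = q/y₁ = 55.6/1.48 = 37.6 m/s. Fr₁ = V₁/√(g·y₁) = 37.6/√(9.81×1.48) = 9.86.
Conjugate-depth relation: y₂/y₁ = ½[√(1 + 8Fr₁²) − 1] = ½[√778.7 − 1] = 13.5.
y₂ = 13.5 × 1.48 = 19.9 m.
Tailwater y_tw = 17.8 m: y_tw < y₂, so the jump is swept downstream.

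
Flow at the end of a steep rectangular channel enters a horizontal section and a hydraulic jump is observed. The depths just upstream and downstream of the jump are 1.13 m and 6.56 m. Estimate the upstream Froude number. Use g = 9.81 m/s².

For a rectangular channel the momentum equation gives q² = ½·g·y₁·y₂·(y₁ + y₂) = ½×9.81×1.13×6.56×7.69 = 280.
q = √280 = 16.7 m²/s.
V₁ = q/y₁ = 14.8 m/s; Fr₁ = V₁/√(g·y₁) = 4.44.

Fr₁ = 4.44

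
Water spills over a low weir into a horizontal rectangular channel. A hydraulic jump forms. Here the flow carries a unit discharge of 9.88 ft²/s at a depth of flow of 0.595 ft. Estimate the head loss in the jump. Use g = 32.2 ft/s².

ΔE = 1.79 ft

V₁ = q/y₁ = 9.88/0.595 = 16.6 ft/s. Fr₁ = V₁/√(g·y₁) = 16.6/√(32.2×0.595) = 3.79.
Conjugate-depth relation: y₂/y₁ = ½[√(1 + 8Fr₁²) − 1] = ½[√116.1 − 1] = 4.89.
y₂ = 4.89 × 0.595 = 2.91 ft.
V₂ = q/y₂ = 9.88/2.91 = 3.40 ft/s. E₁ = y₁ + V₁²/2g = 4.88 ft; E₂ = y₂ + V₂²/2g = 3.09 ft. ΔE = E₁ − E₂ = 1.79 ft.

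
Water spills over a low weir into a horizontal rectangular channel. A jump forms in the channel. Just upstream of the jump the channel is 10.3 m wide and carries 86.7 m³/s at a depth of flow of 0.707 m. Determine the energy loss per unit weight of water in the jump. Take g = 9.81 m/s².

q = Q/b = 86.7/10.3 = 8.42 m²/s; V₁ = q/y₁ = 11.9 m/s. Fr₁ = V₁/√(g·y₁) = 4.52.
Conjugate-depth relation: y₂/y₁ = ½[√(1 + 8Fr₁²) − 1] = ½[√164.5 − 1] = 5.91.
y₂ = 5.91 × 0.707 = 4.18 m.
V₂ = q/y₂ = 8.42/4.18 = 2.01 m/s. E₁ = y₁ + V₁²/2g = 7.93 m; E₂ = y₂ + V₂²/2g = 4.39 m. ΔE = E₁ − E₂ = 3.54 m.

ΔE = 3.54 m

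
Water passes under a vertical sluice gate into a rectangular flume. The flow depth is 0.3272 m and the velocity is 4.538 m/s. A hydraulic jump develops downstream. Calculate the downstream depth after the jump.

Fr₁ = V₁/√(g·y₁) = 4.538/√(9.81×0.3272) = 2.533.
By Bélanger, y₂/y₁ = ½[√(1 + 8Fr₁²) − 1] = ½[√52.326 − 1] = 3.117.
y₂ = 3.117 × 0.3272 = 1.020 m.

y₂ = 1.020 m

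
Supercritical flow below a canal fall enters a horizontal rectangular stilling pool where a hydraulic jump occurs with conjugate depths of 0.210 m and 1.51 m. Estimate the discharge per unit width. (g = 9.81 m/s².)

q = 1.64 m²/s

For a rectangular channel the momentum equation gives q² = ½·g·y₁·y₂·(y₁ + y₂) = ½×9.81×0.210×1.51×1.72 = 2.68.
q = √2.68 = 1.64 m²/s.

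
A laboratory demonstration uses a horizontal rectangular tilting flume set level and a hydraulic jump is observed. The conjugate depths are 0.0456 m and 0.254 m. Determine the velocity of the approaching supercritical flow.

V₁ = 2.86 m/s

For a rectangular channel the momentum equation gives q² = ½·g·y₁·y₂·(y₁ + y₂) = ½×9.81×0.0456×0.254×0.300 = 0.0170.
q = √0.0170 = 0.130 m²/s.
V₁ = q/y₁ = 0.130/0.0456 = 2.86 m/s.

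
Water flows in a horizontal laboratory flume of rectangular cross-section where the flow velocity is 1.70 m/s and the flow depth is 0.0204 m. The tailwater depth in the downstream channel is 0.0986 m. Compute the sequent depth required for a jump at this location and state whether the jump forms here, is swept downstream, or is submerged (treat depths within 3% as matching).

Fr₁ = V₁/√(g·y₁) = 1.70/√(9.81×0.0204) = 3.80.
Conjugate-depth relation: y₂/y₁ = ½[√(1 + 8Fr₁²) − 1] = ½[√116.5 − 1] = 4.90.
y₂ = 4.90 × 0.0204 = 0.0999 m.
Tailwater y_tw = 0.0986 m: y_tw ≈ y₂, so the jump forms here.

y₂ = 0.0999 m; the jump forms here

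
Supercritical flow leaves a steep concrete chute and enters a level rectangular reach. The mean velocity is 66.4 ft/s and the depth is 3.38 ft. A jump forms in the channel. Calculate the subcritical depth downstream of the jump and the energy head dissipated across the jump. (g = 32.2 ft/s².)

y₂ = 28.8 ft; ΔE = 42.1 ft

Fr₁ = V₁/√(g·y₁) = 66.4/√(32.2×3.38) = 6.36.
From the momentum equation for a rectangular channel, y₂/y₁ = ½[√(1 + 8Fr₁²) − 1] = ½[√325.1 − 1] = 8.52.
y₂ = 8.52 × 3.38 = 28.8 ft.
Head loss: ΔE = (y₂ − y₁)³/(4y₁y₂) = (28.8 − 3.38)³/(4×3.38×28.8) = 16388/389 = 42.1 ft.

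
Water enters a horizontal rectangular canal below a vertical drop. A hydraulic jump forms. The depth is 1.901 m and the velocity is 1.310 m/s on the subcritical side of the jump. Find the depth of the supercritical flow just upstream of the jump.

Fr₂ = V₂/√(g·y₂) = 1.310/√(9.81×1.901) = 0.3034.
From the momentum equation (using Fr₂), y₁/y₂ = ½[√(1 + 8Fr₂²) − 1] = ½[√1.7362 − 1] = 0.1588.
y₁ = 0.1588 × 1.901 = 0.3019 m.

y₁ = 0.3019 m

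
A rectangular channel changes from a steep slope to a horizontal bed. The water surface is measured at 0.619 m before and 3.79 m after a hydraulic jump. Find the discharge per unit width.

q = 7.12 m²/s

For a rectangular channel the momentum equation gives q² = ½·g·y₁·y₂·(y₁ + y₂) = ½×9.81×0.619×3.79×4.41 = 50.7.
q = √50.7 = 7.12 m²/s.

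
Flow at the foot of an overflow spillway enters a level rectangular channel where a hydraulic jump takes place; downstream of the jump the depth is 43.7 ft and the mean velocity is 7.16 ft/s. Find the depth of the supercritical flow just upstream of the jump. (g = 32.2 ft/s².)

Fr₂ = V₂/√(g·y₂) = 7.16/√(32.2×43.7) = 0.191.
Applying the sequent-depth relation in reverse, y₁/y₂ = ½[√(1 + 8Fr₂²) − 1] = ½[√1.291 − 1] = 0.0682.
y₁ = 0.0682 × 43.7 = 2.98 ft.

y₁ = 2.98 ft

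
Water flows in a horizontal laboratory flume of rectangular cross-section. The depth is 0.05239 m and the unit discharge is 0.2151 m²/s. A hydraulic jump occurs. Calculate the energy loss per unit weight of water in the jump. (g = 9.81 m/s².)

ΔE = 0.4978 m

V₁ = q/y₁ = 0.2151/0.05239 = 4.106 m/s. Fr₁ = V₁/√(g·y₁) = 4.106/√(9.81×0.05239) = 5.727.
From the momentum equation for a rectangular channel, y₂/y₁ = ½[√(1 + 8Fr₁²) − 1] = ½[√263.40 − 1] = 7.615.
y₂ = 7.615 × 0.05239 = 0.3989 m.
V₂ = q/y₂ = 0.2151/0.3989 = 0.5392 m/s. E₁ = y₁ + V₁²/2g = 0.9116 m; E₂ = y₂ + V₂²/2g = 0.4138 m. ΔE = E₁ − E₂ = 0.4978 m.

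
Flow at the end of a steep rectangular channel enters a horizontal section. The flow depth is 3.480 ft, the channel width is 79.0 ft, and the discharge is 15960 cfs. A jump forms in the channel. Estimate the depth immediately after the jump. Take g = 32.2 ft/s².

q = Q/b = 15960/79.0 = 202.0 ft²/s; V₁ = q/y₁ = 58.05 ft/s. Fr₁ = V₁/√(g·y₁) = 5.484.
By Bélanger, y₂/y₁ = ½[√(1 + 8Fr₁²) − 1] = ½[√241.61 − 1] = 7.272.
y₂ = 7.272 × 3.480 = 25.31 ft.

y₂ = 25.31 ft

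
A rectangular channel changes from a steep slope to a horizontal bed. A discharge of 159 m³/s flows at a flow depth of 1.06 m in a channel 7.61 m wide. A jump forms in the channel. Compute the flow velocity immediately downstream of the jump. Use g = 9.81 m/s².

V₂ = 2.42 m/s

q = Q/b = 159/7.61 = 20.9 m²/s; V₁ = q/y₁ = 19.7 m/s. Fr₁ = V₁/√(g·y₁) = 6.11.
Sequent-depth ratio: y₂/y₁ = ½[√(1 + 8Fr₁²) − 1] = ½[√299.9 − 1] = 8.16.
y₂ = 8.16 × 1.06 = 8.65 m.
V₂ = q/y₂ = 20.9/8.65 = 2.42 m/s.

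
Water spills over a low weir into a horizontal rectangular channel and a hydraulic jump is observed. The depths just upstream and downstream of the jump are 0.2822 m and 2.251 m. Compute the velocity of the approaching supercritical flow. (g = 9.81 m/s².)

V₁ = 9.956 m/s

For a rectangular channel the momentum equation gives q² = ½·g·y₁·y₂·(y₁ + y₂) = ½×9.81×0.2822×2.251×2.533 = 7.893.
q = √7.893 = 2.809 m²/s.
V₁ = q/y₁ = 2.809/0.2822 = 9.956 m/s.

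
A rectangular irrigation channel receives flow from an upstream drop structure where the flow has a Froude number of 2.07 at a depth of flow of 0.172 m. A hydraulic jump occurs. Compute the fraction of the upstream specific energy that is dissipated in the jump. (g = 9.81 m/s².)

ΔE/E₁ = 0.102 (10.2%)

Fr₁ = 2.07 (given).
Bélanger equation: y₂/y₁ = ½[√(1 + 8Fr₁²) − 1] = ½[√35.28 − 1] = 2.47.
y₂ = 2.47 × 0.172 = 0.425 m.
E₁ = y₁(1 + Fr₁²/2) = 0.172×(1 + 2.07²/2) = 0.541 m. ΔE = (y₂ − y₁)³/(4y₁y₂) = 0.0553 m. ΔE/E₁ = 0.0553/0.541 = 0.102.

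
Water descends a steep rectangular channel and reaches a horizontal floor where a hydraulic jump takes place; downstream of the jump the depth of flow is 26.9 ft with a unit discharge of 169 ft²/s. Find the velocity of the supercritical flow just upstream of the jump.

V₁ = 74.7 ft/s

V₂ = q/y₂ = 169/26.9 = 6.28 ft/s; Fr₂ = V₂/√(g·y₂) = 0.213.
Applying the sequent-depth relation in reverse, y₁/y₂ = ½[√(1 + 8Fr₂²) − 1] = ½[√1.365 − 1] = 0.0841.
y₁ = 0.0841 × 26.9 = 2.26 ft.
V₁ = q/y₁ = 169/2.26 = 74.7 ft/s.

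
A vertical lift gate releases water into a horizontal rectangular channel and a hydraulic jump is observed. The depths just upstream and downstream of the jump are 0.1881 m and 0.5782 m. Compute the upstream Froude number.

For a rectangular channel the momentum equation gives q² = ½·g·y₁·y₂·(y₁ + y₂) = ½×9.81×0.1881×0.5782×0.7663 = 0.4088.
q = √0.4088 = 0.6394 m²/s.
V₁ = q/y₁ = 3.399 m/s; Fr₁ = V₁/√(g·y₁) = 2.502.

Fr₁ = 2.502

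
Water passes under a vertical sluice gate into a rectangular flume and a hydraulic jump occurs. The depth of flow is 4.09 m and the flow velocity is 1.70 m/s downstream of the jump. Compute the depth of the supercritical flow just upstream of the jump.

Fr₂ = V₂/√(g·y₂) = 1.70/√(9.81×4.09) = 0.268.
Since the conjugate-depth ratio holds either way, y₁/y₂ = ½[√(1 + 8Fr₂²) − 1] = ½[√1.576 − 1] = 0.128.
y₁ = 0.128 × 4.09 = 0.522 m.

y₁ = 0.522 m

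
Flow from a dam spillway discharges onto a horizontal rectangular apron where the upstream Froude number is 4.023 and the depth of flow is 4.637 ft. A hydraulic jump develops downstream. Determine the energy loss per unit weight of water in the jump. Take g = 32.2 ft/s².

ΔE = 16.61 ft

Fr₁ = 4.023 (given).
Sequent-depth ratio: y₂/y₁ = ½[√(1 + 8Fr₁²) − 1] = ½[√130.48 − 1] = 5.211.
y₂ = 5.211 × 4.637 = 24.16 ft.
V₁ = Fr₁·√(g·y₁) = 4.023×√(32.2×4.637) = 49.16 ft/s; q = V₁·y₁ = 227.9 ft²/s. V₂ = q/y₂ = 227.9/24.16 = 9.433 ft/s. E₁ = y₁ + V₁²/2g = 42.16 ft; E₂ = y₂ + V₂²/2g = 25.55 ft. ΔE = E₁ − E₂ = 16.61 ft.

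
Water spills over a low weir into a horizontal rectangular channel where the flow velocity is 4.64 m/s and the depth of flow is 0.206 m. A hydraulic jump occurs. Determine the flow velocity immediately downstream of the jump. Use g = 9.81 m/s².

Fr₁ = V₁/√(g·y₁) = 4.64/√(9.81×0.206) = 3.26.
By Bélanger, y₂/y₁ = ½[√(1 + 8Fr₁²) − 1] = ½[√86.23 − 1] = 4.14.
y₂ = 4.14 × 0.206 = 0.853 m.
q = V₁·y₁ = 4.64 × 0.206 = 0.956 m²/s.
V₂ = q/y₂ = 0.956/0.853 = 1.12 m/s.

V₂ = 1.12 m/s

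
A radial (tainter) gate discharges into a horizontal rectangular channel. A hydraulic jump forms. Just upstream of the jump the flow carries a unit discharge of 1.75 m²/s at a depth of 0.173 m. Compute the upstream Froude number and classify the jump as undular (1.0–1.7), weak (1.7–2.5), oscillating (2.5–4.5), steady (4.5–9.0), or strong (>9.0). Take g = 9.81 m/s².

Fr₁ = 7.76; steady jump

V₁ = q/y₁ = 1.75/0.173 = 10.1 m/s. Fr₁ = V₁/√(g·y₁) = 10.1/√(9.81×0.173) = 7.76.
Fr₁ = 7.76 lies in the steady range.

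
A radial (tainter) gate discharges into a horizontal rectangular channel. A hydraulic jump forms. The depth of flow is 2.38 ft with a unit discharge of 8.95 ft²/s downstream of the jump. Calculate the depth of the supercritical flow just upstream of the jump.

y₁ = 0.683 ft

V₂ = q/y₂ = 8.95/2.38 = 3.76 ft/s; Fr₂ = V₂/√(g·y₂) = 0.430.
The Bélanger relation is symmetric: y₁/y₂ = ½[√(1 + 8Fr₂²) − 1] = ½[√2.476 − 1] = 0.287.
y₁ = 0.287 × 2.38 = 0.683 ft.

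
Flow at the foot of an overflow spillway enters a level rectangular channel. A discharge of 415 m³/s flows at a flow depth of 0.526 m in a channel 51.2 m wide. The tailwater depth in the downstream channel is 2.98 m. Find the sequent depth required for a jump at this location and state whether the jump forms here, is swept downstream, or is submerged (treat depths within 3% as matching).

q = Q/b = 415/51.2 = 8.11 m²/s; V₁ = q/y₁ = 15.4 m/s. Fr₁ = V₁/√(g·y₁) = 6.78.
Conjugate-depth relation: y₂/y₁ = ½[√(1 + 8Fr₁²) − 1] = ½[√369.1 − 1] = 9.11.
y₂ = 9.11 × 0.526 = 4.79 m.
Tailwater y_tw = 2.98 m: y_tw < y₂, so the jump is swept downstream.

y₂ = 4.79 m; the jump is swept downstream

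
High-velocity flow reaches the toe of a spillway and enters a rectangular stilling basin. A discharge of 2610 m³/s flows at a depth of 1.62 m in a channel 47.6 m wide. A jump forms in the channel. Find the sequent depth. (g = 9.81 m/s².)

q = Q/b = 2610/47.6 = 54.8 m²/s; V₁ = q/y₁ = 33.8 m/s. Fr₁ = V₁/√(g·y₁) = 8.49.
From the momentum equation for a rectangular channel, y₂/y₁ = ½[√(1 + 8Fr₁²) − 1] = ½[√577.7 − 1] = 11.5.
y₂ = 11.5 × 1.62 = 18.7 m.

y₂ = 18.7 m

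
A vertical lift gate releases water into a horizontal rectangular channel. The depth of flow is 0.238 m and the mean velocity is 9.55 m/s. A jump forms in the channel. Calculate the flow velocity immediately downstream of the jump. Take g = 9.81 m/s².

V₂ = 1.14 m/s

Fr₁ = V₁/√(g·y₁) = 9.55/√(9.81×0.238) = 6.25.
Bélanger equation: y₂/y₁ = ½[√(1 + 8Fr₁²) − 1] = ½[√313.5 − 1] = 8.35.
y₂ = 8.35 × 0.238 = 1.99 m.
q = V₁·y₁ = 9.55 × 0.238 = 2.27 m²/s.
V₂ = q/y₂ = 2.27/1.99 = 1.14 m/s.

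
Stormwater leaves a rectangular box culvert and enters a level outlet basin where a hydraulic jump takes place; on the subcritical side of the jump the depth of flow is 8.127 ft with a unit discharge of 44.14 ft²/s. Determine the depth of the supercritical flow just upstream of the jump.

V₂ = q/y₂ = 44.14/8.127 = 5.431 ft/s; Fr₂ = V₂/√(g·y₂) = 0.3357.
Applying the sequent-depth relation in reverse, y₁/y₂ = ½[√(1 + 8Fr₂²) − 1] = ½[√1.9018 − 1] = 0.1895.
y₁ = 0.1895 × 8.127 = 1.540 ft.

y₁ = 1.540 ft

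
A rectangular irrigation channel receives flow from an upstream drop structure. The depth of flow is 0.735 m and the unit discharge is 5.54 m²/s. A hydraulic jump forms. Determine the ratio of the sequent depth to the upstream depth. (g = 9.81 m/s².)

y₂/y₁ = 3.50

V₁ = q/y₁ = 5.54/0.735 = 7.54 m/s. Fr₁ = V₁/√(g·y₁) = 7.54/√(9.81×0.735) = 2.81.
Sequent-depth ratio: y₂/y₁ = ½[√(1 + 8Fr₁²) − 1] = ½[√64.03 − 1] = 3.50.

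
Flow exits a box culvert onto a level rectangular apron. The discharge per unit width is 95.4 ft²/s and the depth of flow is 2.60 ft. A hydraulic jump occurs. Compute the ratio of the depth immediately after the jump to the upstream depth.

y₂/y₁ = 5.19

V₁ = q/y₁ = 95.4/2.60 = 36.7 ft/s. Fr₁ = V₁/√(g·y₁) = 36.7/√(32.2×2.60) = 4.01.
From the momentum equation for a rectangular channel, y₂/y₁ = ½[√(1 + 8Fr₁²) − 1] = ½[√129.7 − 1] = 5.19.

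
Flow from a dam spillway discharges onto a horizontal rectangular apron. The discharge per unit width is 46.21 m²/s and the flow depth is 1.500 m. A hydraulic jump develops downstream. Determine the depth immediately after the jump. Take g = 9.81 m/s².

V₁ = q/y₁ = 46.21/1.500 = 30.81 m/s. Fr₁ = V₁/√(g·y₁) = 30.81/√(9.81×1.500) = 8.031.
From the momentum equation for a rectangular channel, y₂/y₁ = ½[√(1 + 8Fr₁²) − 1] = ½[√516.96 − 1] = 10.87.
y₂ = 10.87 × 1.500 = 16.30 m.

y₂ = 16.30 m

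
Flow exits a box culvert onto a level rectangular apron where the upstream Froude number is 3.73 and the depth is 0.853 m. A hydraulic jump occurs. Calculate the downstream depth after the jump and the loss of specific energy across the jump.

Fr₁ = 3.73 (given).
By Bélanger, y₂/y₁ = ½[√(1 + 8Fr₁²) − 1] = ½[√112.3 − 1] = 4.80.
y₂ = 4.80 × 0.853 = 4.09 m.
Head loss: ΔE = (y₂ − y₁)³/(4y₁y₂) = (4.09 − 0.853)³/(4×0.853×4.09) = 34.0/14.0 = 2.44 m.

y₂ = 4.09 m; ΔE = 2.44 m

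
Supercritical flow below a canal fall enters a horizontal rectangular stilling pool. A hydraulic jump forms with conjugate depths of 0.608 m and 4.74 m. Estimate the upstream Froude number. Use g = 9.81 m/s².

Fr₁ = 5.86

For a rectangular channel the momentum equation gives q² = ½·g·y₁·y₂·(y₁ + y₂) = ½×9.81×0.608×4.74×5.35 = 75.6.
q = √75.6 = 8.69 m²/s.
V₁ = q/y₁ = 14.3 m/s; Fr₁ = V₁/√(g·y₁) = 5.86.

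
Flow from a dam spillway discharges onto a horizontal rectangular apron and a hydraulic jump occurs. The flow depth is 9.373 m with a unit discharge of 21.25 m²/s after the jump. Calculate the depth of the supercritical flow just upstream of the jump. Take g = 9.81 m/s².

y₁ = 0.9513 m

V₂ = q/y₂ = 21.25/9.373 = 2.267 m/s; Fr₂ = V₂/√(g·y₂) = 0.2364.
The Bélanger relation is symmetric: y₁/y₂ = ½[√(1 + 8Fr₂²) − 1] = ½[√1.4472 − 1] = 0.1015.
y₁ = 0.1015 × 9.373 = 0.9513 m.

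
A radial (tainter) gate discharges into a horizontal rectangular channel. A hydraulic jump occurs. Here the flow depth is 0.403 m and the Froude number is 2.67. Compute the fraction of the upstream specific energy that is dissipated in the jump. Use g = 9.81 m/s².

ΔE/E₁ = 0.204 (20.4%)

Fr₁ = 2.67 (given).
Bélanger equation: y₂/y₁ = ½[√(1 + 8Fr₁²) − 1] = ½[√58.03 − 1] = 3.31.
y₂ = 3.31 × 0.403 = 1.33 m.
E₁ = y₁(1 + Fr₁²/2) = 0.403×(1 + 2.67²/2) = 1.84 m. ΔE = (y₂ − y₁)³/(4y₁y₂) = 0.375 m. ΔE/E₁ = 0.375/1.84 = 0.204.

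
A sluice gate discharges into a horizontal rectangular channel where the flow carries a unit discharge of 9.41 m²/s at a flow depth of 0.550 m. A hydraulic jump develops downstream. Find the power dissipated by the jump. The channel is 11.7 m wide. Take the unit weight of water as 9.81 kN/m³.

P = 10647 kW

V₁ = q/y₁ = 9.41/0.550 = 17.1 m/s. Fr₁ = V₁/√(g·y₁) = 17.1/√(9.81×0.550) = 7.37.
Conjugate-depth relation: y₂/y₁ = ½[√(1 + 8Fr₁²) − 1] = ½[√435.0 − 1] = 9.93.
y₂ = 9.93 × 0.550 = 5.46 m.
V₂ = q/y₂ = 9.41/5.46 = 1.72 m/s. E₁ = y₁ + V₁²/2g = 15.5 m; E₂ = y₂ + V₂²/2g = 5.61 m. ΔE = E₁ − E₂ = 9.86 m.
Q = q·b = 9.41 × 11.7 = 110 m³/s. P = γ·Q·ΔE = 9.81 × 110 × 9.86 = 10647 kW.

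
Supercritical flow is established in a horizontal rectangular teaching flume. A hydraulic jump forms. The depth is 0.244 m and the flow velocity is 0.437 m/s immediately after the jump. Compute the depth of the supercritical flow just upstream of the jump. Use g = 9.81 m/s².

Fr₂ = V₂/√(g·y₂) = 0.437/√(9.81×0.244) = 0.282.
From the momentum equation (using Fr₂), y₁/y₂ = ½[√(1 + 8Fr₂²) − 1] = ½[√1.638 − 1] = 0.140.
y₁ = 0.140 × 0.244 = 0.0342 m.

y₁ = 0.0342 m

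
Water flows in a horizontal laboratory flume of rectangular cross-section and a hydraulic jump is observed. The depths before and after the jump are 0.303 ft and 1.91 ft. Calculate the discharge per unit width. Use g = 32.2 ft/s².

For a rectangular channel the momentum equation gives q² = ½·g·y₁·y₂·(y₁ + y₂) = ½×32.2×0.303×1.91×2.21 = 20.6.
q = √20.6 = 4.54 ft²/s.

q = 4.54 ft²/s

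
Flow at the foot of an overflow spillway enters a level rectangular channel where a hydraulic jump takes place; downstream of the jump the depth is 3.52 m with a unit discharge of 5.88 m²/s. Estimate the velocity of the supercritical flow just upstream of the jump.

V₁ = 11.8 m/s

V₂ = q/y₂ = 5.88/3.52 = 1.67 m/s; Fr₂ = V₂/√(g·y₂) = 0.284.
From the momentum equation (using Fr₂), y₁/y₂ = ½[√(1 + 8Fr₂²) − 1] = ½[√1.646 − 1] = 0.142.
y₁ = 0.142 × 3.52 = 0.498 m.
V₁ = q/y₁ = 5.88/0.498 = 11.8 m/s.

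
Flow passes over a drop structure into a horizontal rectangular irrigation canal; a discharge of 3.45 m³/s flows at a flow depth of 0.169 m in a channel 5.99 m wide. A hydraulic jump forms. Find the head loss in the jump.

q = Q/b = 3.45/5.99 = 0.576 m²/s; V₁ = q/y₁ = 3.41 m/s. Fr₁ = V₁/√(g·y₁) = 2.65.
By Bélanger, y₂/y₁ = ½[√(1 + 8Fr₁²) − 1] = ½[√57.05 − 1] = 3.28.
y₂ = 3.28 × 0.169 = 0.554 m.
Head loss: ΔE = (y₂ − y₁)³/(4y₁y₂) = (0.554 − 0.169)³/(4×0.169×0.554) = 0.0569/0.374 = 0.152 m.

ΔE = 0.152 m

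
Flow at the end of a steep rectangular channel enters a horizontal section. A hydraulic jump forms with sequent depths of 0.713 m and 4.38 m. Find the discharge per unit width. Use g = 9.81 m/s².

q = 8.83 m²/s

For a rectangular channel the momentum equation gives q² = ½·g·y₁·y₂·(y₁ + y₂) = ½×9.81×0.713×4.38×5.09 = 78.0.
q = √78.0 = 8.83 m²/s.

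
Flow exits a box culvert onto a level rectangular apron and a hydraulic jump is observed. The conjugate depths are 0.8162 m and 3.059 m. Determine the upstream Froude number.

For a rectangular channel the momentum equation gives q² = ½·g·y₁·y₂·(y₁ + y₂) = ½×9.81×0.8162×3.059×3.875 = 47.46.
q = √47.46 = 6.889 m²/s.
V₁ = q/y₁ = 8.440 m/s; Fr₁ = V₁/√(g·y₁) = 2.983.

Fr₁ = 2.983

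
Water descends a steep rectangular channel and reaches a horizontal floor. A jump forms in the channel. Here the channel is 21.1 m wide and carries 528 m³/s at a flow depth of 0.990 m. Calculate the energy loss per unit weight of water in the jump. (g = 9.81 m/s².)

ΔE = 22.4 m

q = Q/b = 528/21.1 = 25.0 m²/s; V₁ = q/y₁ = 25.3 m/s. Fr₁ = V₁/√(g·y₁) = 8.11.
From the momentum equation for a rectangular channel, y₂/y₁ = ½[√(1 + 8Fr₁²) − 1] = ½[√527.3 − 1] = 11.0.
y₂ = 11.0 × 0.990 = 10.9 m.
V₂ = q/y₂ = 25.0/10.9 = 2.30 m/s. E₁ = y₁ + V₁²/2g = 33.6 m; E₂ = y₂ + V₂²/2g = 11.1 m. ΔE = E₁ − E₂ = 22.4 m.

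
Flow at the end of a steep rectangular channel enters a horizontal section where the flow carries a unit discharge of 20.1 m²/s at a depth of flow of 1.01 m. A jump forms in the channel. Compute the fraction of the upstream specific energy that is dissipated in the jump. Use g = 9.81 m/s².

V₁ = q/y₁ = 20.1/1.01 = 19.9 m/s. Fr₁ = V₁/√(g·y₁) = 19.9/√(9.81×1.01) = 6.32.
Bélanger equation: y₂/y₁ = ½[√(1 + 8Fr₁²) − 1] = ½[√320.8 − 1] = 8.46.
y₂ = 8.46 × 1.01 = 8.54 m.
E₁ = y₁ + V₁²/2g = 21.2 m. ΔE = (y₂ − y₁)³/(4y₁y₂) = 12.4 m. ΔE/E₁ = 12.4/21.2 = 0.584.

ΔE/E₁ = 0.584 (58.4%)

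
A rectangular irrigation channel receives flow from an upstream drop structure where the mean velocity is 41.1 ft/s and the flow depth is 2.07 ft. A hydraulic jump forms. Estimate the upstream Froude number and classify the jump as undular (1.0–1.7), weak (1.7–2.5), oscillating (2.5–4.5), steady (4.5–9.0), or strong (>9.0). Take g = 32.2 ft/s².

Fr₁ = 5.03; steady jump

Fr₁ = V₁/√(g·y₁) = 41.1/√(32.2×2.07) = 5.03.
Fr₁ = 5.03 lies in the steady range.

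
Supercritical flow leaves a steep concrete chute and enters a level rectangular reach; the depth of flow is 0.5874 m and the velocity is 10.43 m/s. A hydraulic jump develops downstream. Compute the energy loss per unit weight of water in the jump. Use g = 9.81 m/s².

ΔE = 2.632 m

Fr₁ = V₁/√(g·y₁) = 10.43/√(9.81×0.5874) = 4.345.
Sequent-depth ratio: y₂/y₁ = ½[√(1 + 8Fr₁²) − 1] = ½[√152.03 − 1] = 5.665.
y₂ = 5.665 × 0.5874 = 3.328 m.
Head loss: ΔE = (y₂ − y₁)³/(4y₁y₂) = (3.328 − 0.5874)³/(4×0.5874×3.328) = 20.58/7.819 = 2.632 m.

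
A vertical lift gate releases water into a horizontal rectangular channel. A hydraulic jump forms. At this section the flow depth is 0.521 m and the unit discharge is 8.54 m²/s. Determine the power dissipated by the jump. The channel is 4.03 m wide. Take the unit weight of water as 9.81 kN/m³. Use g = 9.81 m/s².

P = 3033 kW

V₁ = q/y₁ = 8.54/0.521 = 16.4 m/s. Fr₁ = V₁/√(g·y₁) = 16.4/√(9.81×0.521) = 7.25.
Sequent-depth ratio: y₂/y₁ = ½[√(1 + 8Fr₁²) − 1] = ½[√421.6 − 1] = 9.77.
y₂ = 9.77 × 0.521 = 5.09 m.
V₂ = q/y₂ = 8.54/5.09 = 1.68 m/s. E₁ = y₁ + V₁²/2g = 14.2 m; E₂ = y₂ + V₂²/2g = 5.23 m. ΔE = E₁ − E₂ = 8.98 m.
Q = q·b = 8.54 × 4.03 = 34.4 m³/s. P = γ·Q·ΔE = 9.81 × 34.4 × 8.98 = 3033 kW.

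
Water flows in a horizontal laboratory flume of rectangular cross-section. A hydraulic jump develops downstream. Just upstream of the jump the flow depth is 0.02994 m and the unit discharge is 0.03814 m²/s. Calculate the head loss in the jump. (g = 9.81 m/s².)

V₁ = q/y₁ = 0.03814/0.02994 = 1.274 m/s. Fr₁ = V₁/√(g·y₁) = 1.274/√(9.81×0.02994) = 2.351.
Bélanger equation: y₂/y₁ = ½[√(1 + 8Fr₁²) − 1] = ½[√45.200 − 1] = 2.862.
y₂ = 2.862 × 0.02994 = 0.08568 m.
V₂ = q/y₂ = 0.03814/0.08568 = 0.4452 m/s. E₁ = y₁ + V₁²/2g = 0.1127 m; E₂ = y₂ + V₂²/2g = 0.09578 m. ΔE = E₁ − E₂ = 0.01687 m.

ΔE = 0.01687 m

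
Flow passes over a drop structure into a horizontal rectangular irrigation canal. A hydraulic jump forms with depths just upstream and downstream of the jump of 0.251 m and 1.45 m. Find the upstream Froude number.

Fr₁ = 4.42

For a rectangular channel the momentum equation gives q² = ½·g·y₁·y₂·(y₁ + y₂) = ½×9.81×0.251×1.45×1.70 = 3.04.
q = √3.04 = 1.74 m²/s.
V₁ = q/y₁ = 6.94 m/s; Fr₁ = V₁/√(g·y₁) = 4.42.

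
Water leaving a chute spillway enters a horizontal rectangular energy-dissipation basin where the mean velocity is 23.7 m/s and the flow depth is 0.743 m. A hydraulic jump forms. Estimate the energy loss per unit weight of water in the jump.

Fr₁ = V₁/√(g·y₁) = 23.7/√(9.81×0.743) = 8.78.
Conjugate-depth relation: y₂/y₁ = ½[√(1 + 8Fr₁²) − 1] = ½[√617.5 − 1] = 11.9.
y₂ = 11.9 × 0.743 = 8.86 m.
Head loss: ΔE = (y₂ − y₁)³/(4y₁y₂) = (8.86 − 0.743)³/(4×0.743×8.86) = 535/26.3 = 20.3 m.

ΔE = 20.3 m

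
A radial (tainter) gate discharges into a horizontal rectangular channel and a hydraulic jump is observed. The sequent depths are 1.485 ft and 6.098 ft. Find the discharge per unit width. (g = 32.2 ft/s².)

For a rectangular channel the momentum equation gives q² = ½·g·y₁·y₂·(y₁ + y₂) = ½×32.2×1.485×6.098×7.583 = 1106.
q = √1106 = 33.25 ft²/s.

q = 33.25 ft²/s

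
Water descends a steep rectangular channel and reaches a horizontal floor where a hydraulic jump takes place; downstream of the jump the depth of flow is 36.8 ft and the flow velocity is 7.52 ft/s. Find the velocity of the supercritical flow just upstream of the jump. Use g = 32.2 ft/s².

V₁ = 85.7 ft/s

Fr₂ = V₂/√(g·y₂) = 7.52/√(32.2×36.8) = 0.218.
The Bélanger relation is symmetric: y₁/y₂ = ½[√(1 + 8Fr₂²) − 1] = ½[√1.382 − 1] = 0.0877.
y₁ = 0.0877 × 36.8 = 3.23 ft.
V₁ = q/y₁ = 277/3.23 = 85.7 ft/s.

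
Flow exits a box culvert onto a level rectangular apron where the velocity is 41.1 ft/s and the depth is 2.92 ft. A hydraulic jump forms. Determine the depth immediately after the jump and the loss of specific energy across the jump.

y₂ = 16.1 ft; ΔE = 12.2 ft

Fr₁ = V₁/√(g·y₁) = 41.1/√(32.2×2.92) = 4.24.
Conjugate-depth relation: y₂/y₁ = ½[√(1 + 8Fr₁²) − 1] = ½[√144.7 − 1] = 5.52.
y₂ = 5.52 × 2.92 = 16.1 ft.
q = V₁·y₁ = 41.1 × 2.92 = 120 ft²/s. V₂ = q/y₂ = 120/16.1 = 7.45 ft/s. E₁ = y₁ + V₁²/2g = 29.1 ft; E₂ = y₂ + V₂²/2g = 17.0 ft. ΔE = E₁ − E₂ = 12.2 ft.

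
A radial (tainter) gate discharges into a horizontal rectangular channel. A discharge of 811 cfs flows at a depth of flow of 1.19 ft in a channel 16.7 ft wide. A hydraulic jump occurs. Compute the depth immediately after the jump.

y₂ = 10.5 ft

q = Q/b = 811/16.7 = 48.6 ft²/s; V₁ = q/y₁ = 40.8 ft/s. Fr₁ = V₁/√(g·y₁) = 6.59.
From the momentum equation for a rectangular channel, y₂/y₁ = ½[√(1 + 8Fr₁²) − 1] = ½[√348.7 − 1] = 8.84.
y₂ = 8.84 × 1.19 = 10.5 ft.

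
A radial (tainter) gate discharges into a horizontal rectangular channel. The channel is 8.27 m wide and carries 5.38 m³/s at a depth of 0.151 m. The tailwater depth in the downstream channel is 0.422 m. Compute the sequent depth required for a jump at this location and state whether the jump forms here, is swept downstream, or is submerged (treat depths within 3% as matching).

q = Q/b = 5.38/8.27 = 0.651 m²/s; V₁ = q/y₁ = 4.31 m/s. Fr₁ = V₁/√(g·y₁) = 3.54.
From the momentum equation for a rectangular channel, y₂/y₁ = ½[√(1 + 8Fr₁²) − 1] = ½[√101.2 − 1] = 4.53.
y₂ = 4.53 × 0.151 = 0.684 m.
Tailwater y_tw = 0.422 m: y_tw < y₂, so the jump is swept downstream.

y₂ = 0.684 m; the jump is swept downstream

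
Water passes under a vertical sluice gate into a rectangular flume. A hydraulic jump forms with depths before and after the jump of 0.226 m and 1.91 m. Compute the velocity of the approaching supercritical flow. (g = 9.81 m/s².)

V₁ = 9.41 m/s

For a rectangular channel the momentum equation gives q² = ½·g·y₁·y₂·(y₁ + y₂) = ½×9.81×0.226×1.91×2.14 = 4.52.
q = √4.52 = 2.13 m²/s.
V₁ = q/y₁ = 2.13/0.226 = 9.41 m/s.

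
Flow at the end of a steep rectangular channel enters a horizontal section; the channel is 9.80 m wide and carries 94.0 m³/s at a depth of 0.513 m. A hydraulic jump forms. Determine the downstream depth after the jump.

q = Q/b = 94.0/9.80 = 9.59 m²/s; V₁ = q/y₁ = 18.7 m/s. Fr₁ = V₁/√(g·y₁) = 8.33.
From the momentum equation for a rectangular channel, y₂/y₁ = ½[√(1 + 8Fr₁²) − 1] = ½[√556.7 − 1] = 11.3.
y₂ = 11.3 × 0.513 = 5.80 m.

y₂ = 5.80 m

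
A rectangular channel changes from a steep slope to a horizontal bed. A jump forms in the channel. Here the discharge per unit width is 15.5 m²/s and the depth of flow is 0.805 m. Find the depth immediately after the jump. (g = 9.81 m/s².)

V₁ = q/y₁ = 15.5/0.805 = 19.3 m/s. Fr₁ = V₁/√(g·y₁) = 19.3/√(9.81×0.805) = 6.85.
Bélanger equation: y₂/y₁ = ½[√(1 + 8Fr₁²) − 1] = ½[√376.6 − 1] = 9.20.
y₂ = 9.20 × 0.805 = 7.41 m.

y₂ = 7.41 m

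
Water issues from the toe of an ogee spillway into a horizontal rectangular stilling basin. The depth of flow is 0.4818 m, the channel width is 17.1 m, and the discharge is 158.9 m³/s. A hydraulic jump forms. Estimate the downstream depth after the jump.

q = Q/b = 158.9/17.1 = 9.292 m²/s; V₁ = q/y₁ = 19.29 m/s. Fr₁ = V₁/√(g·y₁) = 8.871.
Sequent-depth ratio: y₂/y₁ = ½[√(1 + 8Fr₁²) − 1] = ½[√630.62 − 1] = 12.06.
y₂ = 12.06 × 0.4818 = 5.809 m.

y₂ = 5.809 m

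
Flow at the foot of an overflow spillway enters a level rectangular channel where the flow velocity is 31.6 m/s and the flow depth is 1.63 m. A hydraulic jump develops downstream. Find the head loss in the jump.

Fr₁ = V₁/√(g·y₁) = 31.6/√(9.81×1.63) = 7.90.
Conjugate-depth relation: y₂/y₁ = ½[√(1 + 8Fr₁²) − 1] = ½[√500.6 − 1] = 10.7.
y₂ = 10.7 × 1.63 = 17.4 m.
Head loss: ΔE = (y₂ − y₁)³/(4y₁y₂) = (17.4 − 1.63)³/(4×1.63×17.4) = 3937/114 = 34.7 m.

ΔE = 34.7 m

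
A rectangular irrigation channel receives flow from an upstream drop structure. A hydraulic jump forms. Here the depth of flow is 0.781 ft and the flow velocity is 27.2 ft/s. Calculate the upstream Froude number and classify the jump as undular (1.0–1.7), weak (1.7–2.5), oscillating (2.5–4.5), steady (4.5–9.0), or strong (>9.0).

Fr₁ = 5.42; steady jump

Fr₁ = V₁/√(g·y₁) = 27.2/√(32.2×0.781) = 5.42.
Fr₁ = 5.42 lies in the steady range.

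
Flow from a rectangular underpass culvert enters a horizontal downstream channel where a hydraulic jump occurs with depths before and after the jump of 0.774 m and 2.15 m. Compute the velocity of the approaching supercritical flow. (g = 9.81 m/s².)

V₁ = 6.31 m/s

For a rectangular channel the momentum equation gives q² = ½·g·y₁·y₂·(y₁ + y₂) = ½×9.81×0.774×2.15×2.92 = 23.9.
q = √23.9 = 4.89 m²/s.
V₁ = q/y₁ = 4.89/0.774 = 6.31 m/s.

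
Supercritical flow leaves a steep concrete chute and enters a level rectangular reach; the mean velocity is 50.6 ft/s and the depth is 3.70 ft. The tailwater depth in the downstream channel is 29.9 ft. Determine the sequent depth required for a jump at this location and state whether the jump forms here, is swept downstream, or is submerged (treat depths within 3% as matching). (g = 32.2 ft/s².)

Fr₁ = V₁/√(g·y₁) = 50.6/√(32.2×3.70) = 4.64.
Bélanger equation: y₂/y₁ = ½[√(1 + 8Fr₁²) − 1] = ½[√172.9 − 1] = 6.08.
y₂ = 6.08 × 3.70 = 22.5 ft.
Tailwater y_tw = 29.9 ft: y_tw > y₂, so the jump is submerged.

y₂ = 22.5 ft; the jump is submerged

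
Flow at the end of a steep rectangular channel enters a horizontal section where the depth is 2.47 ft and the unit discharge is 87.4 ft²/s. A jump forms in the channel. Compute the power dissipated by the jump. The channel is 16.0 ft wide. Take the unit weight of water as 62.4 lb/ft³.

P = 1348 hp

V₁ = q/y₁ = 87.4/2.47 = 35.4 ft/s. Fr₁ = V₁/√(g·y₁) = 35.4/√(32.2×2.47) = 3.97.
From the momentum equation for a rectangular channel, y₂/y₁ = ½[√(1 + 8Fr₁²) − 1] = ½[√126.9 − 1] = 5.13.
y₂ = 5.13 × 2.47 = 12.7 ft.
Head loss: ΔE = (y₂ − y₁)³/(4y₁y₂) = (12.7 − 2.47)³/(4×2.47×12.7) = 1064/125 = 8.49 ft.
Q = q·b = 87.4 × 16.0 = 1398 cfs. P = γ·Q·ΔE/550 = 62.4 × 1398 × 8.49 / 550 = 1348 hp.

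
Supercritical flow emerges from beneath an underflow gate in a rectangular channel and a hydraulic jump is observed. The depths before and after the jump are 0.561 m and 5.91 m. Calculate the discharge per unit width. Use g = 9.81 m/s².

q = 10.3 m²/s

For a rectangular channel the momentum equation gives q² = ½·g·y₁·y₂·(y₁ + y₂) = ½×9.81×0.561×5.91×6.47 = 105.
q = √105 = 10.3 m²/s.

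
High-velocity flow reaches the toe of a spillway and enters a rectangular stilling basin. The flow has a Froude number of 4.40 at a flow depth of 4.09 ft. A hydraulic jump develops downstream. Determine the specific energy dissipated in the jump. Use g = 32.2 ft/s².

ΔE = 19.0 ft

Fr₁ = 4.40 (given).
By Bélanger, y₂/y₁ = ½[√(1 + 8Fr₁²) − 1] = ½[√155.9 − 1] = 5.74.
y₂ = 5.74 × 4.09 = 23.5 ft.
Head loss: ΔE = (y₂ − y₁)³/(4y₁y₂) = (23.5 − 4.09)³/(4×4.09×23.5) = 7298/384 = 19.0 ft.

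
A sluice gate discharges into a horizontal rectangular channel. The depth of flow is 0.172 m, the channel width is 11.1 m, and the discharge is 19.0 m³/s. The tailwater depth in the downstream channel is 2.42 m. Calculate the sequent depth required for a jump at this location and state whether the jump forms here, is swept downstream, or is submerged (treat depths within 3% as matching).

q = Q/b = 19.0/11.1 = 1.71 m²/s; V₁ = q/y₁ = 9.95 m/s. Fr₁ = V₁/√(g·y₁) = 7.66.
Sequent-depth ratio: y₂/y₁ = ½[√(1 + 8Fr₁²) − 1] = ½[√470.6 − 1] = 10.3.
y₂ = 10.3 × 0.172 = 1.78 m.
Tailwater y_tw = 2.42 m: y_tw > y₂, so the jump is submerged.

y₂ = 1.78 m; the jump is submerged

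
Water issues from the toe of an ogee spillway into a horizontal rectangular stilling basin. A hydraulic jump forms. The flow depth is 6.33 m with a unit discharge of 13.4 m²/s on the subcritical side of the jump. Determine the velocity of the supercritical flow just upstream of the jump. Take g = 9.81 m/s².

V₂ = q/y₂ = 13.4/6.33 = 2.12 m/s; Fr₂ = V₂/√(g·y₂) = 0.269.
From the momentum equation (using Fr₂), y₁/y₂ = ½[√(1 + 8Fr₂²) − 1] = ½[√1.577 − 1] = 0.128.
y₁ = 0.128 × 6.33 = 0.810 m.
V₁ = q/y₁ = 13.4/0.810 = 16.5 m/s.

V₁ = 16.5 m/s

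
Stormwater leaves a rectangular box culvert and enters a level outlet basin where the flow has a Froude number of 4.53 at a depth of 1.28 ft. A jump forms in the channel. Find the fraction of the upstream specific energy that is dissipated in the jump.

Fr₁ = 4.53 (given).
Sequent-depth ratio: y₂/y₁ = ½[√(1 + 8Fr₁²) − 1] = ½[√165.2 − 1] = 5.93.
y₂ = 5.93 × 1.28 = 7.59 ft.
E₁ = y₁(1 + Fr₁²/2) = 1.28×(1 + 4.53²/2) = 14.4 ft. ΔE = (y₂ − y₁)³/(4y₁y₂) = 6.45 ft. ΔE/E₁ = 6.45/14.4 = 0.448.

ΔE/E₁ = 0.448 (44.8%)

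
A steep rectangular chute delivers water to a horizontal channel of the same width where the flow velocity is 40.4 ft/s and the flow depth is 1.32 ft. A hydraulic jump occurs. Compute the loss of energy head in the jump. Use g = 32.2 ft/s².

Fr₁ = V₁/√(g·y₁) = 40.4/√(32.2×1.32) = 6.20.
By Bélanger, y₂/y₁ = ½[√(1 + 8Fr₁²) − 1] = ½[√308.2 − 1] = 8.28.
y₂ = 8.28 × 1.32 = 10.9 ft.
Head loss: ΔE = (y₂ − y₁)³/(4y₁y₂) = (10.9 − 1.32)³/(4×1.32×10.9) = 887/57.7 = 15.4 ft.

ΔE = 15.4 ft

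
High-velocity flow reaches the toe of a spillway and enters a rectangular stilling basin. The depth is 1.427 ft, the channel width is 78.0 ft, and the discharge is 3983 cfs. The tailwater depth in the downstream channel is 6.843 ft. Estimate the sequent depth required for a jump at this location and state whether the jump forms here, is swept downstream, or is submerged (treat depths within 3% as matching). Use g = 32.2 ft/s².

q = Q/b = 3983/78.0 = 51.06 ft²/s; V₁ = q/y₁ = 35.78 ft/s. Fr₁ = V₁/√(g·y₁) = 5.279.
From the momentum equation for a rectangular channel, y₂/y₁ = ½[√(1 + 8Fr₁²) − 1] = ½[√223.94 − 1] = 6.982.
y₂ = 6.982 × 1.427 = 9.964 ft.
Tailwater y_tw = 6.843 ft: y_tw < y₂, so the jump is swept downstream.

y₂ = 9.964 ft; the jump is swept downstream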